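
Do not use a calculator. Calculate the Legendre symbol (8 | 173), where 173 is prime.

-1

Pull out 2^3: since 173 ≡ 5 (mod 8), (2/173) = -1, so (2/173)^3 = -1.
Reached (1/173) = 1. Collecting the sign flips along the way, the symbol is -1.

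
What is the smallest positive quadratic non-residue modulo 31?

3

(2/31) = +1, so 2 is a residue.
(3/31) = −1, so 3 is the smallest positive non-residue mod 31.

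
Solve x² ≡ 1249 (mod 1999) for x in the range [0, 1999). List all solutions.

Since 1999 ≡ 3 (mod 4), a square root of 1249 is 1249^((1999+1)/4) = 1249^500 mod 1999.
Repeated squaring: 1249^2≡781, 1249^4≡266, 1249^8≡791, 1249^16≡1993, 1249^32≡36, 1249^64≡1296, 1249^128≡456, 1249^256≡40 (mod 1999).
1249^500 = 1249^(256+128+64+32+16+4) ≡ 1697 (mod 1999).
Check: 1697² = 2879809 ≡ 1249 (mod 1999). The two roots are 302 and 1697.

302, 1697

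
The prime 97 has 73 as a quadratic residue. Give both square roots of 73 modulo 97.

48, 49

97 ≡ 1 (mod 4), so we find a root by search.
Trying successive values, 48² = 2304 ≡ 73 (mod 97). The other root is 97 − 48 = 49.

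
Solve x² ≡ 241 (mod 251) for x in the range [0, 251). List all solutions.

50, 201

Since 251 ≡ 3 (mod 4), a square root of 241 is 241^((251+1)/4) = 241^63 mod 251.
Repeated squaring: 241^2≡100, 241^4≡211, 241^8≡94, 241^16≡51, 241^32≡91 (mod 251).
241^63 = 241^(32+16+8+4+2+1) ≡ 201 (mod 251).
Check: 201² = 40401 ≡ 241 (mod 251). The two roots are 50 and 201.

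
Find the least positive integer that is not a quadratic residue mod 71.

(2/71) = +1, so 2 is a residue.
(3/71) = +1, so 3 is a residue.
(4/71) = +1, so 4 is a residue.
(5/71) = +1, so 5 is a residue.
(6/71) = +1, so 6 is a residue.
(7/71) = −1, so 7 is the smallest positive non-residue mod 71.

7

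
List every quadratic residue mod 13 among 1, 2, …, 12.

1, 3, 4, 9, 10, 12

Square k = 1,…,6 (k and 13−k give the same square):
1²=1, 2²=4, 3²=9, 4²≡3, 5²≡12, 6²≡10 (mod 13).
So the quadratic residues mod 13 are {1, 3, 4, 9, 10, 12}.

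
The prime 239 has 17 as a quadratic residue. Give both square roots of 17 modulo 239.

16, 223

Since 239 ≡ 3 (mod 4), a square root of 17 is 17^((239+1)/4) = 17^60 mod 239.
Repeated squaring: 17^2≡50, 17^4≡110, 17^8≡150, 17^16≡34, 17^32≡200 (mod 239).
17^60 = 17^(32+16+8+4) ≡ 16 (mod 239).
Check: 16² = 256 ≡ 17 (mod 239). The two roots are 16 and 223.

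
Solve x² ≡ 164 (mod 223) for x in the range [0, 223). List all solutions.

68, 155

Since 223 ≡ 3 (mod 4), a square root of 164 is 164^((223+1)/4) = 164^56 mod 223.
Repeated squaring: 164^2≡136, 164^4≡210, 164^8≡169, 164^16≡17, 164^32≡66 (mod 223).
164^56 = 164^(32+16+8) ≡ 68 (mod 223).
Check: 68² = 4624 ≡ 164 (mod 223). The two roots are 68 and 155.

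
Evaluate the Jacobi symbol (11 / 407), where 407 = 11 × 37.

0

Reciprocity: 11 ≡ 3 and 407 ≡ 3 (mod 4), so (11/407) = −(407/11).
Reduce top mod 11: now compute (0/11).
Top reduces to 0: gcd > 1, so the symbol is 0.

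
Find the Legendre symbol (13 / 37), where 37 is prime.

Euler's criterion: (13/37) ≡ 13^18 (mod 37).
13^2 ≡ 21 (mod 37)
13^4 ≡ 34 (mod 37)
13^8 ≡ 9 (mod 37)
13^16 ≡ 7 (mod 37)
13^18 = 13^(16+2) ≡ 36 (mod 37).
Result is 36 ≡ −1, so (13/37) = −1.

-1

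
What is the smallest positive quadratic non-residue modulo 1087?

3

(2/1087) = +1, so 2 is a residue.
(3/1087) = −1, so 3 is the smallest positive non-residue mod 1087.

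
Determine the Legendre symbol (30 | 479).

1

Pull out 2: since 479 ≡ 7 (mod 8), (2/479) = +1.
Reciprocity: 15 ≡ 3 and 479 ≡ 3 (mod 4), so (15/479) = −(479/15).
Reduce top mod 15: now compute (14/15).
Pull out 2: since 15 ≡ 7 (mod 8), (2/15) = +1.
Reciprocity: 7 ≡ 3 and 15 ≡ 3 (mod 4), so (7/15) = −(15/7).
Reduce top mod 7: now compute (1/7).
Reached (1/7) = 1. Collecting the sign flips along the way, the symbol is +1.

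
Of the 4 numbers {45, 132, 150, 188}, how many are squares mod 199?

3

(45/199) = +1 → QR.
(132/199) = +1 → QR.
(150/199) = -1 → non-residue.
(188/199) = +1 → QR.
Total quadratic residues among the 4: 3.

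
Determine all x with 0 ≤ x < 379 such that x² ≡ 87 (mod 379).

128, 251

Since 379 ≡ 3 (mod 4), a square root of 87 is 87^((379+1)/4) = 87^95 mod 379.
Repeated squaring: 87^2≡368, 87^4≡121, 87^8≡239, 87^16≡271, 87^32≡294, 87^64≡24 (mod 379).
87^95 = 87^(64+16+8+4+2+1) ≡ 251 (mod 379).
Check: 251² = 63001 ≡ 87 (mod 379). The two roots are 128 and 251.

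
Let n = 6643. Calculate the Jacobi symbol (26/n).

0

Pull out 2: since 6643 ≡ 3 (mod 8), (2/6643) = -1.
Reciprocity: 13 ≡ 1 and 6643 ≡ 3 (mod 4), so (13/6643) = +(6643/13).
Reduce top mod 13: now compute (0/13).
Top reduces to 0: gcd > 1, so the symbol is 0.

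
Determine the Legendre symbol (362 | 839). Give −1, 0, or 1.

Euler's criterion: (362/839) ≡ 362^419 (mod 839).
362^2 ≡ 160 (mod 839)
362^4 ≡ 430 (mod 839)
362^8 ≡ 320 (mod 839)
362^16 ≡ 42 (mod 839)
362^32 ≡ 86 (mod 839)
362^64 ≡ 684 (mod 839)
362^128 ≡ 533 (mod 839)
362^256 ≡ 507 (mod 839)
362^419 = 362^(256+128+32+2+1) ≡ 838 (mod 839).
Result is 838 ≡ −1, so (362/839) = −1.

-1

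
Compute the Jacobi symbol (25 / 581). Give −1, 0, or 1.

Reciprocity: 25 ≡ 1 and 581 ≡ 1 (mod 4), so (25/581) = +(581/25).
Reduce top mod 25: now compute (6/25).
Pull out 2: since 25 ≡ 1 (mod 8), (2/25) = +1.
Reciprocity: 3 ≡ 3 and 25 ≡ 1 (mod 4), so (3/25) = +(25/3).
Reduce top mod 3: now compute (1/3).
Reached (1/3) = 1. Collecting the sign flips along the way, the symbol is +1.

1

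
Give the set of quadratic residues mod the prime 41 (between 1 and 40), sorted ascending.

1, 2, 4, 5, 8, 9, 10, 16, 18, 20, 21, 23, 25, 31, 32, 33, 36, 37, 39, 40

Square k = 1,…,20 (k and 41−k give the same square):
1²=1, 2²=4, 3²=9, 4²=16, 5²=25, 6²=36, 7²≡8, 8²≡23, 9²≡40, 10²≡18, 11²≡39, 12²≡21, 13²≡5, 14²≡32, 15²≡20, 16²≡10, 17²≡2, 18²≡37, 19²≡33, 20²≡31 (mod 41).
So the quadratic residues mod 41 are {1, 2, 4, 5, 8, 9, 10, 16, 18, 20, 21, 23, 25, 31, 32, 33, 36, 37, 39, 40}.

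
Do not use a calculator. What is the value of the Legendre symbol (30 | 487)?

Euler's criterion: (30/487) ≡ 30^243 (mod 487).
30^2 ≡ 413 (mod 487)
30^4 ≡ 119 (mod 487)
30^8 ≡ 38 (mod 487)
30^16 ≡ 470 (mod 487)
30^32 ≡ 289 (mod 487)
30^64 ≡ 244 (mod 487)
30^128 ≡ 122 (mod 487)
30^243 = 30^(128+64+32+16+2+1) ≡ 1 (mod 487).
Result is 1, so (30/487) = 1.

1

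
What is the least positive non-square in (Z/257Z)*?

3

(2/257) = +1, so 2 is a residue.
(3/257) = −1, so 3 is the smallest positive non-residue mod 257.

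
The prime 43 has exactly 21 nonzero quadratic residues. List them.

Square k = 1,…,21 (k and 43−k give the same square):
1²=1, 2²=4, 3²=9, 4²=16, 5²=25, 6²=36, 7²≡6, 8²≡21, 9²≡38, 10²≡14, 11²≡35, 12²≡15, 13²≡40, 14²≡24, 15²≡10, 16²≡41, 17²≡31, 18²≡23, 19²≡17, 20²≡13, 21²≡11 (mod 43).
So the quadratic residues mod 43 are {1, 4, 6, 9, 10, 11, 13, 14, 15, 16, 17, 21, 23, 24, 25, 31, 35, 36, 38, 40, 41}.

1, 4, 6, 9, 10, 11, 13, 14, 15, 16, 17, 21, 23, 24, 25, 31, 35, 36, 38, 40, 41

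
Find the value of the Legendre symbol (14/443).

Pull out 2: since 443 ≡ 3 (mod 8), (2/443) = -1.
Reciprocity: 7 ≡ 3 and 443 ≡ 3 (mod 4), so (7/443) = −(443/7).
Reduce top mod 7: now compute (2/7).
Pull out 2: since 7 ≡ 7 (mod 8), (2/7) = +1.
Reached (1/7) = 1. Collecting the sign flips along the way, the symbol is +1.

1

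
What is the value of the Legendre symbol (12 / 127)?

Pull out 2^2: since 127 ≡ 7 (mod 8), (2/127) = +1, so (2/127)^2 = +1.
Reciprocity: 3 ≡ 3 and 127 ≡ 3 (mod 4), so (3/127) = −(127/3).
Reduce top mod 3: now compute (1/3).
Reached (1/3) = 1. Collecting the sign flips along the way, the symbol is -1.

-1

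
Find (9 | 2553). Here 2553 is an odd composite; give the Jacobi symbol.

0

Reciprocity: 9 ≡ 1 and 2553 ≡ 1 (mod 4), so (9/2553) = +(2553/9).
Reduce top mod 9: now compute (6/9).
Pull out 2: since 9 ≡ 1 (mod 8), (2/9) = +1.
Reciprocity: 3 ≡ 3 and 9 ≡ 1 (mod 4), so (3/9) = +(9/3).
Reduce top mod 3: now compute (0/3).
Top reduces to 0: gcd > 1, so the symbol is 0.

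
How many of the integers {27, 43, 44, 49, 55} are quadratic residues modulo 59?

(27/59) = +1 → QR.
(43/59) = -1 → non-residue.
(44/59) = -1 → non-residue.
(49/59) = +1 → QR.
(55/59) = -1 → non-residue.
Total quadratic residues among the 5: 2.

2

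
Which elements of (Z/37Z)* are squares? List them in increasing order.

1,3,4,7,9,10,11,12,16,21,25,26,27,28,30,33,34,36

Square k = 1,…,18 (k and 37−k give the same square):
1²=1, 2²=4, 3²=9, 4²=16, 5²=25, 6²=36, 7²≡12, 8²≡27, 9²≡7, 10²≡26, 11²≡10, 12²≡33, 13²≡21, 14²≡11, 15²≡3, 16²≡34, 17²≡30, 18²≡28 (mod 37).
So the quadratic residues mod 37 are {1, 3, 4, 7, 9, 10, 11, 12, 16, 21, 25, 26, 27, 28, 30, 33, 34, 36}.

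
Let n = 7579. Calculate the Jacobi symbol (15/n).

Reciprocity: 15 ≡ 3 and 7579 ≡ 3 (mod 4), so (15/7579) = −(7579/15).
Reduce top mod 15: now compute (4/15).
Pull out 2^2: since 15 ≡ 7 (mod 8), (2/15) = +1, so (2/15)^2 = +1.
Reached (1/15) = 1. Collecting the sign flips along the way, the symbol is -1.

-1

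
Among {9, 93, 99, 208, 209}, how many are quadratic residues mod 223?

1

(9/223) = +1 → QR.
(93/223) = -1 → non-residue.
(99/223) = -1 → non-residue.
(208/223) = -1 → non-residue.
(209/223) = -1 → non-residue.
Total quadratic residues among the 5: 1.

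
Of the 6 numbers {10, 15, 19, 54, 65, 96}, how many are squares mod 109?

1

(10/109) = -1 → non-residue.
(15/109) = +1 → QR.
(19/109) = -1 → non-residue.
(54/109) = -1 → non-residue.
(65/109) = -1 → non-residue.
(96/109) = -1 → non-residue.
Total quadratic residues among the 6: 1.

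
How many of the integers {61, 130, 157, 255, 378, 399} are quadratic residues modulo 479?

2

(61/479) = +1 → QR.
(130/479) = -1 → non-residue.
(157/479) = -1 → non-residue.
(255/479) = -1 → non-residue.
(378/479) = +1 → QR.
(399/479) = -1 → non-residue.
Total quadratic residues among the 6: 2.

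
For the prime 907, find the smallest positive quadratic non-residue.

2

(2/907) = −1, so 2 is the smallest positive non-residue mod 907.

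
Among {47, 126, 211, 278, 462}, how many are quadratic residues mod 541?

3

(47/541) = +1 → QR.
(126/541) = -1 → non-residue.
(211/541) = +1 → QR.
(278/541) = -1 → non-residue.
(462/541) = +1 → QR.
Total quadratic residues among the 5: 3.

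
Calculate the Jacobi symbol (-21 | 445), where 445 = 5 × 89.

1

First reduce: -21 ≡ 424 (mod 445).
Pull out 2^3: since 445 ≡ 5 (mod 8), (2/445) = -1, so (2/445)^3 = -1.
Reciprocity: 53 ≡ 1 and 445 ≡ 1 (mod 4), so (53/445) = +(445/53).
Reduce top mod 53: now compute (21/53).
Reciprocity: 21 ≡ 1 and 53 ≡ 1 (mod 4), so (21/53) = +(53/21).
Reduce top mod 21: now compute (11/21).
Reciprocity: 11 ≡ 3 and 21 ≡ 1 (mod 4), so (11/21) = +(21/11).
Reduce top mod 11: now compute (10/11).
Pull out 2: since 11 ≡ 3 (mod 8), (2/11) = -1.
Reciprocity: 5 ≡ 1 and 11 ≡ 3 (mod 4), so (5/11) = +(11/5).
Reduce top mod 5: now compute (1/5).
Reached (1/5) = 1. Collecting the sign flips along the way, the symbol is +1.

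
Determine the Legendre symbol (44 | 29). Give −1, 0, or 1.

First reduce: 44 ≡ 15 (mod 29).
Reciprocity: 15 ≡ 3 and 29 ≡ 1 (mod 4), so (15/29) = +(29/15).
Reduce top mod 15: now compute (14/15).
Pull out 2: since 15 ≡ 7 (mod 8), (2/15) = +1.
Reciprocity: 7 ≡ 3 and 15 ≡ 3 (mod 4), so (7/15) = −(15/7).
Reduce top mod 7: now compute (1/7).
Reached (1/7) = 1. Collecting the sign flips along the way, the symbol is -1.

-1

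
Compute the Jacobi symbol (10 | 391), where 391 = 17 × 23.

1

Pull out 2: since 391 ≡ 7 (mod 8), (2/391) = +1.
Reciprocity: 5 ≡ 1 and 391 ≡ 3 (mod 4), so (5/391) = +(391/5).
Reduce top mod 5: now compute (1/5).
Reached (1/5) = 1. Collecting the sign flips along the way, the symbol is +1.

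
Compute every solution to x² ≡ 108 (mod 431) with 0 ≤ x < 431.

215, 216

Since 431 ≡ 3 (mod 4), a square root of 108 is 108^((431+1)/4) = 108^108 mod 431.
Repeated squaring: 108^2≡27, 108^4≡298, 108^8≡18, 108^16≡324, 108^32≡243, 108^64≡2 (mod 431).
108^108 = 108^(64+32+8+4) ≡ 216 (mod 431).
Check: 216² = 46656 ≡ 108 (mod 431). The two roots are 215 and 216.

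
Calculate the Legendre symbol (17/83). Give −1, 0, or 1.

1

Reciprocity: 17 ≡ 1 and 83 ≡ 3 (mod 4), so (17/83) = +(83/17).
Reduce top mod 17: now compute (15/17).
Reciprocity: 15 ≡ 3 and 17 ≡ 1 (mod 4), so (15/17) = +(17/15).
Reduce top mod 15: now compute (2/15).
Pull out 2: since 15 ≡ 7 (mod 8), (2/15) = +1.
Reached (1/15) = 1. Collecting the sign flips along the way, the symbol is +1.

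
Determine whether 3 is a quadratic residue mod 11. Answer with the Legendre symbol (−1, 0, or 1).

Reciprocity: 3 ≡ 3 and 11 ≡ 3 (mod 4), so (3/11) = −(11/3).
Reduce top mod 3: now compute (2/3).
Pull out 2: since 3 ≡ 3 (mod 8), (2/3) = -1.
Reached (1/3) = 1. Collecting the sign flips along the way, the symbol is +1.

1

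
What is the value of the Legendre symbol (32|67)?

-1

Euler's criterion: (32/67) ≡ 32^33 (mod 67).
32^2 ≡ 19 (mod 67)
32^4 ≡ 26 (mod 67)
32^8 ≡ 6 (mod 67)
32^16 ≡ 36 (mod 67)
32^32 ≡ 23 (mod 67)
32^33 = 32^(32+1) ≡ 66 (mod 67).
Result is 66 ≡ −1, so (32/67) = −1.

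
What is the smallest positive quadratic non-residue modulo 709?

2

(2/709) = −1, so 2 is the smallest positive non-residue mod 709.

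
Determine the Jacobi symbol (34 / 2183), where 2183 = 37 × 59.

-1

Pull out 2: since 2183 ≡ 7 (mod 8), (2/2183) = +1.
Reciprocity: 17 ≡ 1 and 2183 ≡ 3 (mod 4), so (17/2183) = +(2183/17).
Reduce top mod 17: now compute (7/17).
Reciprocity: 7 ≡ 3 and 17 ≡ 1 (mod 4), so (7/17) = +(17/7).
Reduce top mod 7: now compute (3/7).
Reciprocity: 3 ≡ 3 and 7 ≡ 3 (mod 4), so (3/7) = −(7/3).
Reduce top mod 3: now compute (1/3).
Reached (1/3) = 1. Collecting the sign flips along the way, the symbol is -1.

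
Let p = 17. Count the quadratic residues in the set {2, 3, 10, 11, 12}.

(2/17) = +1 → QR.
(3/17) = -1 → non-residue.
(10/17) = -1 → non-residue.
(11/17) = -1 → non-residue.
(12/17) = -1 → non-residue.
Total quadratic residues among the 5: 1.

1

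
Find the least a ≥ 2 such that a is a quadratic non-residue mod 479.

13

(2/479) = +1, so 2 is a residue.
(3/479) = +1, so 3 is a residue.
(4/479) = +1, so 4 is a residue.
(5/479) = +1, so 5 is a residue.
(6/479) = +1, so 6 is a residue.
(7/479) = +1, so 7 is a residue.
(8/479) = +1, so 8 is a residue.
(9/479) = +1, so 9 is a residue.
(10/479) = +1, so 10 is a residue.
(11/479) = +1, so 11 is a residue.
(12/479) = +1, so 12 is a residue.
(13/479) = −1, so 13 is the smallest positive non-residue mod 479.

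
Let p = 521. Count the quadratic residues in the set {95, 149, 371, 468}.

1

(95/521) = -1 → non-residue.
(149/521) = -1 → non-residue.
(371/521) = -1 → non-residue.
(468/521) = +1 → QR.
Total quadratic residues among the 4: 1.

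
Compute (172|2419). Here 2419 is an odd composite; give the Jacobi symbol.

Pull out 2^2: since 2419 ≡ 3 (mod 8), (2/2419) = -1, so (2/2419)^2 = +1.
Reciprocity: 43 ≡ 3 and 2419 ≡ 3 (mod 4), so (43/2419) = −(2419/43).
Reduce top mod 43: now compute (11/43).
Reciprocity: 11 ≡ 3 and 43 ≡ 3 (mod 4), so (11/43) = −(43/11).
Reduce top mod 11: now compute (10/11).
Pull out 2: since 11 ≡ 3 (mod 8), (2/11) = -1.
Reciprocity: 5 ≡ 1 and 11 ≡ 3 (mod 4), so (5/11) = +(11/5).
Reduce top mod 5: now compute (1/5).
Reached (1/5) = 1. Collecting the sign flips along the way, the symbol is -1.

-1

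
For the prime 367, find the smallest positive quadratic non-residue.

(2/367) = +1, so 2 is a residue.
(3/367) = −1, so 3 is the smallest positive non-residue mod 367.

3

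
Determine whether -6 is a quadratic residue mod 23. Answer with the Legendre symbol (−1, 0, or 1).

First reduce: -6 ≡ 17 (mod 23).
Reciprocity: 17 ≡ 1 and 23 ≡ 3 (mod 4), so (17/23) = +(23/17).
Reduce top mod 17: now compute (6/17).
Pull out 2: since 17 ≡ 1 (mod 8), (2/17) = +1.
Reciprocity: 3 ≡ 3 and 17 ≡ 1 (mod 4), so (3/17) = +(17/3).
Reduce top mod 3: now compute (2/3).
Pull out 2: since 3 ≡ 3 (mod 8), (2/3) = -1.
Reached (1/3) = 1. Collecting the sign flips along the way, the symbol is -1.

-1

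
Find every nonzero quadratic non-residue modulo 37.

2, 5, 6, 8, 13, 14, 15, 17, 18, 19, 20, 22, 23, 24, 29, 31, 32, 35

Square k = 1,…,18 (k and 37−k give the same square):
1²=1, 2²=4, 3²=9, 4²=16, 5²=25, 6²=36, 7²≡12, 8²≡27, 9²≡7, 10²≡26, 11²≡10, 12²≡33, 13²≡21, 14²≡11, 15²≡3, 16²≡34, 17²≡30, 18²≡28 (mod 37).
The residues are {1, 3, 4, 7, 9, 10, 11, 12, 16, 21, 25, 26, 27, 28, 30, 33, 34, 36}; the non-residues are the remaining 18 nonzero classes.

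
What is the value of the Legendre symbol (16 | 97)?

Pull out 2^4: since 97 ≡ 1 (mod 8), (2/97) = +1, so (2/97)^4 = +1.
Reached (1/97) = 1. Collecting the sign flips along the way, the symbol is +1.

1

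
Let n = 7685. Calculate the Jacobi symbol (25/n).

Reciprocity: 25 ≡ 1 and 7685 ≡ 1 (mod 4), so (25/7685) = +(7685/25).
Reduce top mod 25: now compute (10/25).
Pull out 2: since 25 ≡ 1 (mod 8), (2/25) = +1.
Reciprocity: 5 ≡ 1 and 25 ≡ 1 (mod 4), so (5/25) = +(25/5).
Reduce top mod 5: now compute (0/5).
Top reduces to 0: gcd > 1, so the symbol is 0.

0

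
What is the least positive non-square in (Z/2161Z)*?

(2/2161) = +1, so 2 is a residue.
(3/2161) = +1, so 3 is a residue.
(4/2161) = +1, so 4 is a residue.
(5/2161) = +1, so 5 is a residue.
(6/2161) = +1, so 6 is a residue.
(7/2161) = −1, so 7 is the smallest positive non-residue mod 2161.

7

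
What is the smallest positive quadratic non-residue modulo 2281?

7

(2/2281) = +1, so 2 is a residue.
(3/2281) = +1, so 3 is a residue.
(4/2281) = +1, so 4 is a residue.
(5/2281) = +1, so 5 is a residue.
(6/2281) = +1, so 6 is a residue.
(7/2281) = −1, so 7 is the smallest positive non-residue mod 2281.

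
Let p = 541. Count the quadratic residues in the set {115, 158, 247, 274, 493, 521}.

3

(115/541) = +1 → QR.
(158/541) = -1 → non-residue.
(247/541) = -1 → non-residue.
(274/541) = -1 → non-residue.
(493/541) = +1 → QR.
(521/541) = +1 → QR.
Total quadratic residues among the 6: 3.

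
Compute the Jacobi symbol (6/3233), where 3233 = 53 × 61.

Pull out 2: since 3233 ≡ 1 (mod 8), (2/3233) = +1.
Reciprocity: 3 ≡ 3 and 3233 ≡ 1 (mod 4), so (3/3233) = +(3233/3).
Reduce top mod 3: now compute (2/3).
Pull out 2: since 3 ≡ 3 (mod 8), (2/3) = -1.
Reached (1/3) = 1. Collecting the sign flips along the way, the symbol is -1.

-1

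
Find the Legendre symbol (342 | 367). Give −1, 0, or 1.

-1

Euler's criterion: (342/367) ≡ 342^183 (mod 367).
342^2 ≡ 258 (mod 367)
342^4 ≡ 137 (mod 367)
342^8 ≡ 52 (mod 367)
342^16 ≡ 135 (mod 367)
342^32 ≡ 242 (mod 367)
342^64 ≡ 211 (mod 367)
342^128 ≡ 114 (mod 367)
342^183 = 342^(128+32+16+4+2+1) ≡ 366 (mod 367).
Result is 366 ≡ −1, so (342/367) = −1.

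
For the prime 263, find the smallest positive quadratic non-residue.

5

(2/263) = +1, so 2 is a residue.
(3/263) = +1, so 3 is a residue.
(4/263) = +1, so 4 is a residue.
(5/263) = −1, so 5 is the smallest positive non-residue mod 263.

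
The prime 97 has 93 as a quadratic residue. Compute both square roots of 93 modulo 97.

97 ≡ 1 (mod 4), so we find a root by search.
Trying successive values, 44² = 1936 ≡ 93 (mod 97). The other root is 97 − 44 = 53.

44, 53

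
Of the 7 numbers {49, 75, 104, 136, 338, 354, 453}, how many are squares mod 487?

4

(49/487) = +1 → QR.
(75/487) = -1 → non-residue.
(104/487) = -1 → non-residue.
(136/487) = -1 → non-residue.
(338/487) = +1 → QR.
(354/487) = +1 → QR.
(453/487) = +1 → QR.
Total quadratic residues among the 7: 4.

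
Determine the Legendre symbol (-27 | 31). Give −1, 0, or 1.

First reduce: -27 ≡ 4 (mod 31).
Pull out 2^2: since 31 ≡ 7 (mod 8), (2/31) = +1, so (2/31)^2 = +1.
Reached (1/31) = 1. Collecting the sign flips along the way, the symbol is +1.

1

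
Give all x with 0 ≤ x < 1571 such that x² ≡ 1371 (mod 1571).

78, 1493

Since 1571 ≡ 3 (mod 4), a square root of 1371 is 1371^((1571+1)/4) = 1371^393 mod 1571.
Repeated squaring: 1371^2≡725, 1371^4≡911, 1371^8≡433, 1371^16≡540, 1371^32≡965, 1371^64≡1193, 1371^128≡1494, 1371^256≡1216 (mod 1571).
1371^393 = 1371^(256+128+8+1) ≡ 78 (mod 1571).
Check: 78² = 6084 ≡ 1371 (mod 1571). The two roots are 78 and 1493.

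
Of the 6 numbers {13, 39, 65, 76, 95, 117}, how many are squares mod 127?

3

(13/127) = +1 → QR.
(39/127) = -1 → non-residue.
(65/127) = -1 → non-residue.
(76/127) = +1 → QR.
(95/127) = -1 → non-residue.
(117/127) = +1 → QR.
Total quadratic residues among the 6: 3.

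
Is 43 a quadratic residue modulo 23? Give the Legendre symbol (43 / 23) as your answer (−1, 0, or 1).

Euler's criterion: (43/23) ≡ 20^11 (mod 23).
20^2 ≡ 9 (mod 23)
20^4 ≡ 12 (mod 23)
20^8 ≡ 6 (mod 23)
20^11 = 20^(8+2+1) ≡ 22 (mod 23).
Result is 22 ≡ −1, so (43/23) = −1.

-1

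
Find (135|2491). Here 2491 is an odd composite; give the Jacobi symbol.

-1

Reciprocity: 135 ≡ 3 and 2491 ≡ 3 (mod 4), so (135/2491) = −(2491/135).
Reduce top mod 135: now compute (61/135).
Reciprocity: 61 ≡ 1 and 135 ≡ 3 (mod 4), so (61/135) = +(135/61).
Reduce top mod 61: now compute (13/61).
Reciprocity: 13 ≡ 1 and 61 ≡ 1 (mod 4), so (13/61) = +(61/13).
Reduce top mod 13: now compute (9/13).
Reciprocity: 9 ≡ 1 and 13 ≡ 1 (mod 4), so (9/13) = +(13/9).
Reduce top mod 9: now compute (4/9).
Pull out 2^2: since 9 ≡ 1 (mod 8), (2/9) = +1, so (2/9)^2 = +1.
Reached (1/9) = 1. Collecting the sign flips along the way, the symbol is -1.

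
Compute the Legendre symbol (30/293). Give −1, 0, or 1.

Euler's criterion: (30/293) ≡ 30^146 (mod 293).
30^2 ≡ 21 (mod 293)
30^4 ≡ 148 (mod 293)
30^8 ≡ 222 (mod 293)
30^16 ≡ 60 (mod 293)
30^32 ≡ 84 (mod 293)
30^64 ≡ 24 (mod 293)
30^128 ≡ 283 (mod 293)
30^146 = 30^(128+16+2) ≡ 292 (mod 293).
Result is 292 ≡ −1, so (30/293) = −1.

-1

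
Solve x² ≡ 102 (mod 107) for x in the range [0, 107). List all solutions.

Since 107 ≡ 3 (mod 4), a square root of 102 is 102^((107+1)/4) = 102^27 mod 107.
Repeated squaring: 102^2≡25, 102^4≡90, 102^8≡75, 102^16≡61 (mod 107).
102^27 = 102^(16+8+2+1) ≡ 40 (mod 107).
Check: 40² = 1600 ≡ 102 (mod 107). The two roots are 40 and 67.

40, 67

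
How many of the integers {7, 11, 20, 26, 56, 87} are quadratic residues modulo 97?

1

(7/97) = -1 → non-residue.
(11/97) = +1 → QR.
(20/97) = -1 → non-residue.
(26/97) = -1 → non-residue.
(56/97) = -1 → non-residue.
(87/97) = -1 → non-residue.
Total quadratic residues among the 6: 1.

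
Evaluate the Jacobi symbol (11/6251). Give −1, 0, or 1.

Reciprocity: 11 ≡ 3 and 6251 ≡ 3 (mod 4), so (11/6251) = −(6251/11).
Reduce top mod 11: now compute (3/11).
Reciprocity: 3 ≡ 3 and 11 ≡ 3 (mod 4), so (3/11) = −(11/3).
Reduce top mod 3: now compute (2/3).
Pull out 2: since 3 ≡ 3 (mod 8), (2/3) = -1.
Reached (1/3) = 1. Collecting the sign flips along the way, the symbol is -1.

-1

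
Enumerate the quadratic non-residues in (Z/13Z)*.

Square k = 1,…,6 (k and 13−k give the same square):
1²=1, 2²=4, 3²=9, 4²≡3, 5²≡12, 6²≡10 (mod 13).
The residues are {1, 3, 4, 9, 10, 12}; the non-residues are the remaining 6 nonzero classes.

2, 5, 6, 7, 8, 11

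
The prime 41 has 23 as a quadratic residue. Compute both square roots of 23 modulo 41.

8, 33

41 ≡ 1 (mod 4), so we find a root by search.
Trying successive values, 8² = 64 ≡ 23 (mod 41). The other root is 41 − 8 = 33.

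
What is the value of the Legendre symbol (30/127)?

1

Pull out 2: since 127 ≡ 7 (mod 8), (2/127) = +1.
Reciprocity: 15 ≡ 3 and 127 ≡ 3 (mod 4), so (15/127) = −(127/15).
Reduce top mod 15: now compute (7/15).
Reciprocity: 7 ≡ 3 and 15 ≡ 3 (mod 4), so (7/15) = −(15/7).
Reduce top mod 7: now compute (1/7).
Reached (1/7) = 1. Collecting the sign flips along the way, the symbol is +1.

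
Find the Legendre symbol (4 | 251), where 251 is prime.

Pull out 2^2: since 251 ≡ 3 (mod 8), (2/251) = -1, so (2/251)^2 = +1.
Reached (1/251) = 1. Collecting the sign flips along the way, the symbol is +1.

1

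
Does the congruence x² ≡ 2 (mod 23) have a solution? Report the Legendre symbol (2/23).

Euler's criterion: (2/23) ≡ 2^11 (mod 23).
2^2 ≡ 4 (mod 23)
2^4 ≡ 16 (mod 23)
2^8 ≡ 3 (mod 23)
2^11 = 2^(8+2+1) ≡ 1 (mod 23).
Result is 1, so (2/23) = 1.

1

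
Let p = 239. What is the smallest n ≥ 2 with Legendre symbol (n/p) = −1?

7

(2/239) = +1, so 2 is a residue.
(3/239) = +1, so 3 is a residue.
(4/239) = +1, so 4 is a residue.
(5/239) = +1, so 5 is a residue.
(6/239) = +1, so 6 is a residue.
(7/239) = −1, so 7 is the smallest positive non-residue mod 239.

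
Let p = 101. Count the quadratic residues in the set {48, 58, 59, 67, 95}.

(48/101) = -1 → non-residue.
(58/101) = +1 → QR.
(59/101) = -1 → non-residue.
(67/101) = -1 → non-residue.
(95/101) = +1 → QR.
Total quadratic residues among the 5: 2.

2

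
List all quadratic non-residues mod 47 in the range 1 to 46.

5,10,11,13,15,19,20,22,23,26,29,30,31,33,35,38,39,40,41,43,44,45,46

Square k = 1,…,23 (k and 47−k give the same square):
1²=1, 2²=4, 3²=9, 4²=16, 5²=25, 6²=36, 7²≡2, 8²≡17, 9²≡34, 10²≡6, 11²≡27, 12²≡3, 13²≡28, 14²≡8, 15²≡37, 16²≡21, 17²≡7, 18²≡42, 19²≡32, 20²≡24, 21²≡18, 22²≡14, 23²≡12 (mod 47).
The residues are {1, 2, 3, 4, 6, 7, 8, 9, 12, 14, 16, 17, 18, 21, 24, 25, 27, 28, 32, 34, 36, 37, 42}; the non-residues are the remaining 23 nonzero classes.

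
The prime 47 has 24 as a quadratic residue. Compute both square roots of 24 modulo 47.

Since 47 ≡ 3 (mod 4), a square root of 24 is 24^((47+1)/4) = 24^12 mod 47.
Repeated squaring: 24^2≡12, 24^4≡3, 24^8≡9 (mod 47).
24^12 = 24^(8+4) ≡ 27 (mod 47).
Check: 27² = 729 ≡ 24 (mod 47). The two roots are 20 and 27.

20, 27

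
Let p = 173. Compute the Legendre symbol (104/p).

Euler's criterion: (104/173) ≡ 104^86 (mod 173).
104^2 ≡ 90 (mod 173)
104^4 ≡ 142 (mod 173)
104^8 ≡ 96 (mod 173)
104^16 ≡ 47 (mod 173)
104^32 ≡ 133 (mod 173)
104^64 ≡ 43 (mod 173)
104^86 = 104^(64+16+4+2) ≡ 172 (mod 173).
Result is 172 ≡ −1, so (104/173) = −1.

-1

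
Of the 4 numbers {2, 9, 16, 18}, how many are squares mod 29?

2

(2/29) = -1 → non-residue.
(9/29) = +1 → QR.
(16/29) = +1 → QR.
(18/29) = -1 → non-residue.
Total quadratic residues among the 4: 2.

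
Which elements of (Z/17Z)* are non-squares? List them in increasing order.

3,5,6,7,10,11,12,14

Square k = 1,…,8 (k and 17−k give the same square):
1²=1, 2²=4, 3²=9, 4²=16, 5²≡8, 6²≡2, 7²≡15, 8²≡13 (mod 17).
The residues are {1, 2, 4, 8, 9, 13, 15, 16}; the non-residues are the remaining 8 nonzero classes.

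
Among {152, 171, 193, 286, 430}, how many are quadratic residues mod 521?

(152/521) = -1 → non-residue.
(171/521) = -1 → non-residue.
(193/521) = -1 → non-residue.
(286/521) = +1 → QR.
(430/521) = -1 → non-residue.
Total quadratic residues among the 5: 1.

1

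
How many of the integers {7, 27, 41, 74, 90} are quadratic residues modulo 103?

(7/103) = +1 → QR.
(27/103) = -1 → non-residue.
(41/103) = +1 → QR.
(74/103) = -1 → non-residue.
(90/103) = -1 → non-residue.
Total quadratic residues among the 5: 2.

2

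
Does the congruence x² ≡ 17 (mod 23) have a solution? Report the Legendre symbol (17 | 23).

-1

Euler's criterion: (17/23) ≡ 17^11 (mod 23).
17^2 ≡ 13 (mod 23)
17^4 ≡ 8 (mod 23)
17^8 ≡ 18 (mod 23)
17^11 = 17^(8+2+1) ≡ 22 (mod 23).
Result is 22 ≡ −1, so (17/23) = −1.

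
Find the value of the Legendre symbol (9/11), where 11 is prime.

Reciprocity: 9 ≡ 1 and 11 ≡ 3 (mod 4), so (9/11) = +(11/9).
Reduce top mod 9: now compute (2/9).
Pull out 2: since 9 ≡ 1 (mod 8), (2/9) = +1.
Reached (1/9) = 1. Collecting the sign flips along the way, the symbol is +1.

1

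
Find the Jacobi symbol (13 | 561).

Reciprocity: 13 ≡ 1 and 561 ≡ 1 (mod 4), so (13/561) = +(561/13).
Reduce top mod 13: now compute (2/13).
Pull out 2: since 13 ≡ 5 (mod 8), (2/13) = -1.
Reached (1/13) = 1. Collecting the sign flips along the way, the symbol is -1.

-1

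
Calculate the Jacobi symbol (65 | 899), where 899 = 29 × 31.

Reciprocity: 65 ≡ 1 and 899 ≡ 3 (mod 4), so (65/899) = +(899/65).
Reduce top mod 65: now compute (54/65).
Pull out 2: since 65 ≡ 1 (mod 8), (2/65) = +1.
Reciprocity: 27 ≡ 3 and 65 ≡ 1 (mod 4), so (27/65) = +(65/27).
Reduce top mod 27: now compute (11/27).
Reciprocity: 11 ≡ 3 and 27 ≡ 3 (mod 4), so (11/27) = −(27/11).
Reduce top mod 11: now compute (5/11).
Reciprocity: 5 ≡ 1 and 11 ≡ 3 (mod 4), so (5/11) = +(11/5).
Reduce top mod 5: now compute (1/5).
Reached (1/5) = 1. Collecting the sign flips along the way, the symbol is -1.

-1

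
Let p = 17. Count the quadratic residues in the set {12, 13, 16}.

(12/17) = -1 → non-residue.
(13/17) = +1 → QR.
(16/17) = +1 → QR.
Total quadratic residues among the 3: 2.

2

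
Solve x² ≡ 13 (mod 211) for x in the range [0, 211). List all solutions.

60, 151

Since 211 ≡ 3 (mod 4), a square root of 13 is 13^((211+1)/4) = 13^53 mod 211.
Repeated squaring: 13^2≡169, 13^4≡76, 13^8≡79, 13^16≡122, 13^32≡114 (mod 211).
13^53 = 13^(32+16+4+1) ≡ 151 (mod 211).
Check: 151² = 22801 ≡ 13 (mod 211). The two roots are 60 and 151.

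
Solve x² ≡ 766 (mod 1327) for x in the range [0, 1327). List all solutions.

395, 932

Since 1327 ≡ 3 (mod 4), a square root of 766 is 766^((1327+1)/4) = 766^332 mod 1327.
Repeated squaring: 766^2≡222, 766^4≡185, 766^8≡1050, 766^16≡1090, 766^32≡435, 766^64≡791, 766^128≡664, 766^256≡332 (mod 1327).
766^332 = 766^(256+64+8+4) ≡ 932 (mod 1327).
Check: 932² = 868624 ≡ 766 (mod 1327). The two roots are 395 and 932.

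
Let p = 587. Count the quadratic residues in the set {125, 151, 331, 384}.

1

(125/587) = -1 → non-residue.
(151/587) = +1 → QR.
(331/587) = -1 → non-residue.
(384/587) = -1 → non-residue.
Total quadratic residues among the 4: 1.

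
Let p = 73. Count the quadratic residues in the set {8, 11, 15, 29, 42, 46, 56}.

(8/73) = +1 → QR.
(11/73) = -1 → non-residue.
(15/73) = -1 → non-residue.
(29/73) = -1 → non-residue.
(42/73) = -1 → non-residue.
(46/73) = +1 → QR.
(56/73) = -1 → non-residue.
Total quadratic residues among the 7: 2.

2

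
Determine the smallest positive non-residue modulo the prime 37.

(2/37) = −1, so 2 is the smallest positive non-residue mod 37.

2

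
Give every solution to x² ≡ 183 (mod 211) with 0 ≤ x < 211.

Since 211 ≡ 3 (mod 4), a square root of 183 is 183^((211+1)/4) = 183^53 mod 211.
Repeated squaring: 183^2≡151, 183^4≡13, 183^8≡169, 183^16≡76, 183^32≡79 (mod 211).
183^53 = 183^(32+16+4+1) ≡ 82 (mod 211).
Check: 82² = 6724 ≡ 183 (mod 211). The two roots are 82 and 129.

82, 129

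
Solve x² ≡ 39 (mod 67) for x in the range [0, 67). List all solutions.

Since 67 ≡ 3 (mod 4), a square root of 39 is 39^((67+1)/4) = 39^17 mod 67.
Repeated squaring: 39^2≡47, 39^4≡65, 39^8≡4, 39^16≡16 (mod 67).
39^17 = 39^(16+1) ≡ 21 (mod 67).
Check: 21² = 441 ≡ 39 (mod 67). The two roots are 21 and 46.

21, 46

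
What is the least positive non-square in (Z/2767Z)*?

3

(2/2767) = +1, so 2 is a residue.
(3/2767) = −1, so 3 is the smallest positive non-residue mod 2767.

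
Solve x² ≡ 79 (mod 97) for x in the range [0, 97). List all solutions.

46, 51

97 ≡ 1 (mod 4), so we find a root by search.
Trying successive values, 46² = 2116 ≡ 79 (mod 97). The other root is 97 − 46 = 51.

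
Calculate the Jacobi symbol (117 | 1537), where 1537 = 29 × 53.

1

Reciprocity: 117 ≡ 1 and 1537 ≡ 1 (mod 4), so (117/1537) = +(1537/117).
Reduce top mod 117: now compute (16/117).
Pull out 2^4: since 117 ≡ 5 (mod 8), (2/117) = -1, so (2/117)^4 = +1.
Reached (1/117) = 1. Collecting the sign flips along the way, the symbol is +1.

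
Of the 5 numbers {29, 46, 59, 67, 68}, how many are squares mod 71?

1

(29/71) = +1 → QR.
(46/71) = -1 → non-residue.
(59/71) = -1 → non-residue.
(67/71) = -1 → non-residue.
(68/71) = -1 → non-residue.
Total quadratic residues among the 5: 1.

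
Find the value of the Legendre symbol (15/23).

-1

Reciprocity: 15 ≡ 3 and 23 ≡ 3 (mod 4), so (15/23) = −(23/15).
Reduce top mod 15: now compute (8/15).
Pull out 2^3: since 15 ≡ 7 (mod 8), (2/15) = +1, so (2/15)^3 = +1.
Reached (1/15) = 1. Collecting the sign flips along the way, the symbol is -1.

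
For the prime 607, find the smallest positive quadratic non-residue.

(2/607) = +1, so 2 is a residue.
(3/607) = −1, so 3 is the smallest positive non-residue mod 607.

3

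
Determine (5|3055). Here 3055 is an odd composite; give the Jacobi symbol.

0

Reciprocity: 5 ≡ 1 and 3055 ≡ 3 (mod 4), so (5/3055) = +(3055/5).
Reduce top mod 5: now compute (0/5).
Top reduces to 0: gcd > 1, so the symbol is 0.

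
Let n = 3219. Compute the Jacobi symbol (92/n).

Pull out 2^2: since 3219 ≡ 3 (mod 8), (2/3219) = -1, so (2/3219)^2 = +1.
Reciprocity: 23 ≡ 3 and 3219 ≡ 3 (mod 4), so (23/3219) = −(3219/23).
Reduce top mod 23: now compute (22/23).
Pull out 2: since 23 ≡ 7 (mod 8), (2/23) = +1.
Reciprocity: 11 ≡ 3 and 23 ≡ 3 (mod 4), so (11/23) = −(23/11).
Reduce top mod 11: now compute (1/11).
Reached (1/11) = 1. Collecting the sign flips along the way, the symbol is +1.

1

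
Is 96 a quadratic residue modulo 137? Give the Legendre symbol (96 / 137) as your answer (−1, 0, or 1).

-1

Euler's criterion: (96/137) ≡ 96^68 (mod 137).
96^2 ≡ 37 (mod 137)
96^4 ≡ 136 (mod 137)
96^8 ≡ 1 (mod 137)
96^16 ≡ 1 (mod 137)
96^32 ≡ 1 (mod 137)
96^64 ≡ 1 (mod 137)
96^68 = 96^(64+4) ≡ 136 (mod 137).
Result is 136 ≡ −1, so (96/137) = −1.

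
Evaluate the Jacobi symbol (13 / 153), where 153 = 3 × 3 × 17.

Reciprocity: 13 ≡ 1 and 153 ≡ 1 (mod 4), so (13/153) = +(153/13).
Reduce top mod 13: now compute (10/13).
Pull out 2: since 13 ≡ 5 (mod 8), (2/13) = -1.
Reciprocity: 5 ≡ 1 and 13 ≡ 1 (mod 4), so (5/13) = +(13/5).
Reduce top mod 5: now compute (3/5).
Reciprocity: 3 ≡ 3 and 5 ≡ 1 (mod 4), so (3/5) = +(5/3).
Reduce top mod 3: now compute (2/3).
Pull out 2: since 3 ≡ 3 (mod 8), (2/3) = -1.
Reached (1/3) = 1. Collecting the sign flips along the way, the symbol is +1.

1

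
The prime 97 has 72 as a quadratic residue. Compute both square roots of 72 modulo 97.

97 ≡ 1 (mod 4), so we find a root by search.
Trying successive values, 13² = 169 ≡ 72 (mod 97). The other root is 97 − 13 = 84.

13, 84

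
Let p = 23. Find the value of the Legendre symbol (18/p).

Euler's criterion: (18/23) ≡ 18^11 (mod 23).
18^2 ≡ 2 (mod 23)
18^4 ≡ 4 (mod 23)
18^8 ≡ 16 (mod 23)
18^11 = 18^(8+2+1) ≡ 1 (mod 23).
Result is 1, so (18/23) = 1.

1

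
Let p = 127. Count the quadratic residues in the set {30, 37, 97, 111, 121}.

3

(30/127) = +1 → QR.
(37/127) = +1 → QR.
(97/127) = -1 → non-residue.
(111/127) = -1 → non-residue.
(121/127) = +1 → QR.
Total quadratic residues among the 5: 3.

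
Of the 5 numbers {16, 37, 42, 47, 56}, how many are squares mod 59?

1

(16/59) = +1 → QR.
(37/59) = -1 → non-residue.
(42/59) = -1 → non-residue.
(47/59) = -1 → non-residue.
(56/59) = -1 → non-residue.
Total quadratic residues among the 5: 1.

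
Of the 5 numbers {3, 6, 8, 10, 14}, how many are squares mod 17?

(3/17) = -1 → non-residue.
(6/17) = -1 → non-residue.
(8/17) = +1 → QR.
(10/17) = -1 → non-residue.
(14/17) = -1 → non-residue.
Total quadratic residues among the 5: 1.

1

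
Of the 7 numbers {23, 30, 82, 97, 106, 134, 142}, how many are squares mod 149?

(23/149) = -1 → non-residue.
(30/149) = +1 → QR.
(82/149) = +1 → QR.
(97/149) = -1 → non-residue.
(106/149) = -1 → non-residue.
(134/149) = -1 → non-residue.
(142/149) = +1 → QR.
Total quadratic residues among the 7: 3.

3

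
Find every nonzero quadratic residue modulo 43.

1,4,6,9,10,11,13,14,15,16,17,21,23,24,25,31,35,36,38,40,41

Square k = 1,…,21 (k and 43−k give the same square):
1²=1, 2²=4, 3²=9, 4²=16, 5²=25, 6²=36, 7²≡6, 8²≡21, 9²≡38, 10²≡14, 11²≡35, 12²≡15, 13²≡40, 14²≡24, 15²≡10, 16²≡41, 17²≡31, 18²≡23, 19²≡17, 20²≡13, 21²≡11 (mod 43).
So the quadratic residues mod 43 are {1, 4, 6, 9, 10, 11, 13, 14, 15, 16, 17, 21, 23, 24, 25, 31, 35, 36, 38, 40, 41}.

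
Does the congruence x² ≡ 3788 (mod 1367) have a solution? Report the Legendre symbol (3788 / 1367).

-1

First reduce: 3788 ≡ 1054 (mod 1367).
Pull out 2: since 1367 ≡ 7 (mod 8), (2/1367) = +1.
Reciprocity: 527 ≡ 3 and 1367 ≡ 3 (mod 4), so (527/1367) = −(1367/527).
Reduce top mod 527: now compute (313/527).
Reciprocity: 313 ≡ 1 and 527 ≡ 3 (mod 4), so (313/527) = +(527/313).
Reduce top mod 313: now compute (214/313).
Pull out 2: since 313 ≡ 1 (mod 8), (2/313) = +1.
Reciprocity: 107 ≡ 3 and 313 ≡ 1 (mod 4), so (107/313) = +(313/107).
Reduce top mod 107: now compute (99/107).
Reciprocity: 99 ≡ 3 and 107 ≡ 3 (mod 4), so (99/107) = −(107/99).
Reduce top mod 99: now compute (8/99).
Pull out 2^3: since 99 ≡ 3 (mod 8), (2/99) = -1, so (2/99)^3 = -1.
Reached (1/99) = 1. Collecting the sign flips along the way, the symbol is -1.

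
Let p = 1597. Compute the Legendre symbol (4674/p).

-1

First reduce: 4674 ≡ 1480 (mod 1597).
Pull out 2^3: since 1597 ≡ 5 (mod 8), (2/1597) = -1, so (2/1597)^3 = -1.
Reciprocity: 185 ≡ 1 and 1597 ≡ 1 (mod 4), so (185/1597) = +(1597/185).
Reduce top mod 185: now compute (117/185).
Reciprocity: 117 ≡ 1 and 185 ≡ 1 (mod 4), so (117/185) = +(185/117).
Reduce top mod 117: now compute (68/117).
Pull out 2^2: since 117 ≡ 5 (mod 8), (2/117) = -1, so (2/117)^2 = +1.
Reciprocity: 17 ≡ 1 and 117 ≡ 1 (mod 4), so (17/117) = +(117/17).
Reduce top mod 17: now compute (15/17).
Reciprocity: 15 ≡ 3 and 17 ≡ 1 (mod 4), so (15/17) = +(17/15).
Reduce top mod 15: now compute (2/15).
Pull out 2: since 15 ≡ 7 (mod 8), (2/15) = +1.
Reached (1/15) = 1. Collecting the sign flips along the way, the symbol is -1.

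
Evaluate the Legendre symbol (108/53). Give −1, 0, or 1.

-1

First reduce: 108 ≡ 2 (mod 53).
Pull out 2: since 53 ≡ 5 (mod 8), (2/53) = -1.
Reached (1/53) = 1. Collecting the sign flips along the way, the symbol is -1.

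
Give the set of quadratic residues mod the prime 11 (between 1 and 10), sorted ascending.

Square k = 1,…,5 (k and 11−k give the same square):
1²=1, 2²=4, 3²=9, 4²≡5, 5²≡3 (mod 11).
So the quadratic residues mod 11 are {1, 3, 4, 5, 9}.

1, 3, 4, 5, 9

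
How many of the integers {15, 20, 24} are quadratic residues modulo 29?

(15/29) = -1 → non-residue.
(20/29) = +1 → QR.
(24/29) = +1 → QR.
Total quadratic residues among the 3: 2.

2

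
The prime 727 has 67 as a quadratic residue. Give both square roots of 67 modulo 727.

39, 688

Since 727 ≡ 3 (mod 4), a square root of 67 is 67^((727+1)/4) = 67^182 mod 727.
Repeated squaring: 67^2≡127, 67^4≡135, 67^8≡50, 67^16≡319, 67^32≡708, 67^64≡361, 67^128≡188 (mod 727).
67^182 = 67^(128+32+16+4+2) ≡ 688 (mod 727).
Check: 688² = 473344 ≡ 67 (mod 727). The two roots are 39 and 688.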